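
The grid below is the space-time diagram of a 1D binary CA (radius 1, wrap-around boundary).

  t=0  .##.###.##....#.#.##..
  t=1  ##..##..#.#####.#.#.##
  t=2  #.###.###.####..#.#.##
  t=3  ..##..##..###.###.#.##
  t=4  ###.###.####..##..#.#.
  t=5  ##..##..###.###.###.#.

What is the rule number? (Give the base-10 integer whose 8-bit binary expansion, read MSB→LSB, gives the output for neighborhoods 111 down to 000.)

159

  ###|#  b7=1 t=0,i=5
  ##.|.  b6=0 t=0,i=2
  #.#|.  b5=0 t=0,i=3
  #..|#  b4=1 t=0,i=10
  .##|#  b3=1 t=0,i=1
  .#.|#  b2=1 t=0,i=14
  ..#|#  b1=1 t=0,i=0
  ...|#  b0=1 t=0,i=11
  bits 10011111 = 159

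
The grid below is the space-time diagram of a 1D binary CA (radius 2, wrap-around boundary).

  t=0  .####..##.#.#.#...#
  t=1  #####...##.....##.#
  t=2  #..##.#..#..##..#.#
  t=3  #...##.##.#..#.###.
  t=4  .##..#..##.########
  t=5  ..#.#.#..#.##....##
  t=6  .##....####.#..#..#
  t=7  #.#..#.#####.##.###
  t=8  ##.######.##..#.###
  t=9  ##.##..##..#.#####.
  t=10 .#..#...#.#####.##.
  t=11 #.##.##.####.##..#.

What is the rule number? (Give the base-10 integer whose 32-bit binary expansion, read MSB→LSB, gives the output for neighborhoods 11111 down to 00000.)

1955003299

  ##### -> .   bit 31 = 0  t=1,i=1
  ####. -> #   bit 30 = 1  t=0,i=3
  ###.# -> #   bit 29 = 1  t=3,i=17
  ###.. -> #   bit 28 = 1  t=0,i=4
  ##.## -> .   bit 27 = 0  t=1,i=17
  ##.#. -> #   bit 26 = 1  t=0,i=9
  ##..# -> .   bit 25 = 0  t=0,i=5
  ##... -> .   bit 24 = 0  t=1,i=5
  #.### -> #   bit 23 = 1  t=0,i=1
  #.##. -> .   bit 22 = 0  t=2,i=18
  #.#.# -> .   bit 21 = 0  t=0,i=10
  #.#.. -> .   bit 20 = 0  t=0,i=14
  #..## -> .   bit 19 = 0  t=0,i=6
  #..#. -> #   bit 18 = 1  t=2,i=8
  #...# -> #   bit 17 = 1  t=0,i=16
  #.... -> .   bit 16 = 0  t=1,i=11
  .#### -> #   bit 15 = 1  t=0,i=2
  .###. -> #   bit 14 = 1  t=3,i=16
  .##.# -> #   bit 13 = 1  t=0,i=8
  .##.. -> #   bit 12 = 1  t=1,i=9
  .#.## -> #   bit 11 = 1  t=0,i=0
  .#.#. -> .   bit 10 = 0  t=0,i=11
  .#..# -> #   bit 9 = 1  t=2,i=7
  .#... -> #   bit 8 = 1  t=0,i=15
  ..### -> #   bit 7 = 1  t=6,i=7
  ..##. -> .   bit 6 = 0  t=0,i=7
  ..#.# -> #   bit 5 = 1  t=0,i=18
  ..#.. -> .   bit 4 = 0  t=2,i=9
  ...## -> .   bit 3 = 0  t=1,i=7
  ...#. -> .   bit 2 = 0  t=0,i=17
  ....# -> #   bit 1 = 1  t=1,i=13
  ..... -> #   bit 0 = 1  t=1,i=12
  bits 01110100100001101111101110100011 = 1955003299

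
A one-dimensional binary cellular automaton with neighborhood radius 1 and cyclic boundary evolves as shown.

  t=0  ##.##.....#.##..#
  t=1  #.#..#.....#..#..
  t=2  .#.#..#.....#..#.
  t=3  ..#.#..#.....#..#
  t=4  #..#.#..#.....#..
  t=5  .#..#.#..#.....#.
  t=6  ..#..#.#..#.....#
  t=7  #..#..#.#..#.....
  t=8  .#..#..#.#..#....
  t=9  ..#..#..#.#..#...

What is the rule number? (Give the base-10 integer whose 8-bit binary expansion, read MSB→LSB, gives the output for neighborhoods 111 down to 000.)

176

  ###|#  b7=1 t=0,i=0
  ##.|.  b6=0 t=0,i=1
  #.#|#  b5=1 t=0,i=2
  #..|#  b4=1 t=0,i=5
  .##|.  b3=0 t=0,i=3
  .#.|.  b2=0 t=0,i=10
  ..#|.  b1=0 t=0,i=9
  ...|.  b0=0 t=0,i=6
  bits 10110000 = 176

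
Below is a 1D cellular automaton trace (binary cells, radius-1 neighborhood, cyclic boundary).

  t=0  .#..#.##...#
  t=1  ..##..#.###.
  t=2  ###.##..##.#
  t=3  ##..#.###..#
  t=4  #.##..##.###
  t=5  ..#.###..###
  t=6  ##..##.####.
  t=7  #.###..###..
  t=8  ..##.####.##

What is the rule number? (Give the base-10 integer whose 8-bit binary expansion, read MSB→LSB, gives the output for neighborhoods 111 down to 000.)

  ### -> #   bit 7 = 1  t=1,i=9
  ##. -> .   bit 6 = 0  t=0,i=7
  #.# -> .   bit 5 = 0  t=0,i=0
  #.. -> #   bit 4 = 1  t=0,i=2
  .## -> #   bit 3 = 1  t=0,i=6
  .#. -> .   bit 2 = 0  t=0,i=1
  ..# -> #   bit 1 = 1  t=0,i=3
  ... -> #   bit 0 = 1  t=0,i=9
  bits 10011011 = 155

155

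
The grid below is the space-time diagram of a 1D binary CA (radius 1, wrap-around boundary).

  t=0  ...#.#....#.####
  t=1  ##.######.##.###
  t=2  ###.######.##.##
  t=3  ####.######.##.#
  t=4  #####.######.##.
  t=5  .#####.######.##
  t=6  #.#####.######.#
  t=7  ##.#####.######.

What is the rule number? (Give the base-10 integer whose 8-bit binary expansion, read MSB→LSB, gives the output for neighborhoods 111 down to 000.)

  [7] ### => #  t=0,i=13
  [6] ##. => #  t=0,i=15
  [5] #.# => #  t=0,i=4
  [4] #.. => #  t=0,i=0
  [3] .## => .  t=0,i=12
  [2] .#. => #  t=0,i=3
  [1] ..# => .  t=0,i=2
  [0] ... => #  t=0,i=1
  bits 11110101 = 245

245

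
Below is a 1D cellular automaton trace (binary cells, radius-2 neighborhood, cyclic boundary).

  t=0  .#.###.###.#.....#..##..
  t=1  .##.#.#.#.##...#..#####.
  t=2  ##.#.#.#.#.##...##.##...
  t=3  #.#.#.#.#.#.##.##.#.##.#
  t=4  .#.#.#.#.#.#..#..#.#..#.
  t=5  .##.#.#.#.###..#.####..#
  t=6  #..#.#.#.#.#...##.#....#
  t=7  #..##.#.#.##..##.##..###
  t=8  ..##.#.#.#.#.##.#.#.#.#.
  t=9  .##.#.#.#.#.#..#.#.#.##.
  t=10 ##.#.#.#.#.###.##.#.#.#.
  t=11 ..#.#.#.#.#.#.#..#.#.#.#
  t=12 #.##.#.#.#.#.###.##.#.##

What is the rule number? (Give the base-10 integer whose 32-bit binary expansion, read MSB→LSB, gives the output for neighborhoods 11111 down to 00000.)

2367217258

  #####|#  b31=1 t=1,i=20
  ####.|.  b30=0 t=1,i=21
  ###.#|.  b29=0 t=0,i=5
  ###..|.  b28=0 t=1,i=22
  ##.##|#  b27=1 t=0,i=6
  ##.#.|#  b26=1 t=0,i=10
  ##..#|.  b25=0 t=1,i=23
  ##...|#  b24=1 t=0,i=22
  #.###|.  b23=0 t=0,i=3
  #.##.|.  b22=0 t=1,i=10
  #.#.#|.  b21=0 t=1,i=4
  #.#..|#  b20=1 t=0,i=11
  #..##|#  b19=1 t=0,i=19
  #..#.|.  b18=0 t=4,i=0
  #...#|.  b17=0 t=0,i=23
  #....|.  b16=0 t=0,i=13
  .####|#  b15=1 t=1,i=19
  .###.|#  b14=1 t=0,i=4
  .##.#|.  b13=0 t=1,i=2
  .##..|#  b12=1 t=0,i=21
  .#.##|#  b11=1 t=0,i=2
  .#.#.|#  b10=1 t=1,i=5
  .#..#|#  b9=1 t=0,i=18
  .#...|.  b8=0 t=0,i=12
  ..###|.  b7=0 t=1,i=18
  ..##.|#  b6=1 t=0,i=20
  ..#.#|#  b5=1 t=0,i=1
  ..#..|.  b4=0 t=0,i=17
  ...##|#  b3=1 t=2,i=15
  ...#.|.  b2=0 t=0,i=0
  ....#|#  b1=1 t=0,i=15
  .....|.  b0=0 t=0,i=14
  bits 10001101000110001101111001101010 = 2367217258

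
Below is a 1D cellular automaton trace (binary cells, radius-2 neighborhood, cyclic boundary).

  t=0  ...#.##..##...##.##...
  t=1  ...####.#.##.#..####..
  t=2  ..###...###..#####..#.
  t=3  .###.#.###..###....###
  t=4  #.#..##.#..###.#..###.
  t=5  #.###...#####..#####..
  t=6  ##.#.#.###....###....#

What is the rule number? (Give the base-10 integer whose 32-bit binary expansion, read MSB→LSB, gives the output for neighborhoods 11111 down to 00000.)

  [31] ##### => .  t=2,i=15
  [30] ####. => .  t=1,i=5
  [29] ###.# => .  t=1,i=6
  [28] ###.. => .  t=1,i=19
  [27] ##.## => #  t=0,i=16
  [26] ##.#. => .  t=1,i=7
  [25] ##..# => .  t=0,i=7
  [24] ##... => #  t=0,i=11
  [23] #.### => .  t=3,i=1
  [22] #.##. => #  t=0,i=5
  [21] #.#.# => #  t=1,i=8
  [20] #.#.. => #  t=1,i=13
  [19] #..## => #  t=0,i=8
  [18] #..#. => #  t=2,i=19
  [17] #...# => .  t=0,i=12
  [16] #.... => .  t=0,i=20
  [15] .#### => #  t=1,i=4
  [14] .###. => #  t=2,i=3
  [13] .##.# => .  t=0,i=15
  [12] .##.. => #  t=0,i=6
  [11] .#.## => #  t=0,i=4
  [10] .#.#. => .  t=4,i=1
  [9] .#..# => #  t=1,i=14
  [8] .#... => #  t=2,i=21
  [7] ..### => #  t=1,i=3
  [6] ..##. => .  t=0,i=9
  [5] ..#.# => #  t=0,i=3
  [4] ..#.. => #  t=2,i=20
  [3] ...## => #  t=0,i=13
  [2] ...#. => .  t=0,i=2
  [1] ....# => .  t=0,i=1
  [0] ..... => .  t=0,i=0
  bits 00001001011111001101101110111000 = 159177656

159177656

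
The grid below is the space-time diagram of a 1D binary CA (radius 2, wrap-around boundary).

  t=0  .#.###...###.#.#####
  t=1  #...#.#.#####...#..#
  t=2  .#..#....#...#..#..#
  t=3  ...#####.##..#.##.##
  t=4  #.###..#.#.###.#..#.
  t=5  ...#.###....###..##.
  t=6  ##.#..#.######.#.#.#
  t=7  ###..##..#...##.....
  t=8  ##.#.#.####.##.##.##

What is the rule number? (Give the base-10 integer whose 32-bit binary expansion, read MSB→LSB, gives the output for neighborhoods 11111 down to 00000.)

  #####|.  b31=0 t=0,i=17
  ####.|.  b30=0 t=0,i=18
  ###.#|#  b29=1 t=0,i=11
  ###..|.  b28=0 t=0,i=5
  ##.##|.  b27=0 t=3,i=8
  ##.#.|#  b26=1 t=0,i=0
  ##..#|#  b25=1 t=3,i=11
  ##...|#  b24=1 t=0,i=6
  #.###|.  b23=0 t=0,i=3
  #.##.|#  b22=1 t=3,i=9
  #.#.#|.  b21=0 t=0,i=1
  #.#..|.  b20=0 t=2,i=1
  #..##|.  b19=0 t=1,i=18
  #..#.|#  b18=1 t=2,i=3
  #...#|.  b17=0 t=0,i=7
  #....|#  b16=1 t=2,i=6
  .####|#  b15=1 t=0,i=16
  .###.|#  b14=1 t=0,i=4
  .##.#|.  b13=0 t=3,i=16
  .##..|.  b12=0 t=1,i=0
  .#.##|.  b11=0 t=0,i=2
  .#.#.|.  b10=0 t=1,i=5
  .#..#|.  b9=0 t=1,i=17
  .#...|#  b8=1 t=2,i=5
  ..###|#  b7=1 t=0,i=9
  ..##.|#  b6=1 t=1,i=19
  ..#.#|#  b5=1 t=1,i=4
  ..#..|#  b4=1 t=1,i=16
  ...##|#  b3=1 t=0,i=8
  ...#.|.  b2=0 t=1,i=3
  ....#|#  b1=1 t=2,i=7
  .....|.  b0=0 t=7,i=17
  bits 00100111010001011100000111111010 = 658883066

658883066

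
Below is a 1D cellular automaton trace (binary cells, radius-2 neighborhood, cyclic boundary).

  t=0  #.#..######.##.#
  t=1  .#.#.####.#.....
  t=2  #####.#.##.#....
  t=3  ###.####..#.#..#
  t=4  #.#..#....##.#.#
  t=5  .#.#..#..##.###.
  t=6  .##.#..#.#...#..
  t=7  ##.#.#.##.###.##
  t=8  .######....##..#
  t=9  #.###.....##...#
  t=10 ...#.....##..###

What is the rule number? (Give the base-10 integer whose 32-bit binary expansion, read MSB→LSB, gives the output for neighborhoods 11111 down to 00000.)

  [31] ##### => #  t=0,i=7
  [30] ####. => .  t=0,i=9
  [29] ###.# => #  t=0,i=10
  [28] ###.. => .  t=3,i=7
  [27] ##.## => .  t=0,i=11
  [26] ##.#. => #  t=0,i=1
  [25] ##..# => .  t=3,i=8
  [24] ##... => .  t=8,i=7
  [23] #.### => .  t=1,i=5
  [22] #.##. => .  t=0,i=12
  [21] #.#.# => #  t=1,i=3
  [20] #.#.. => .  t=0,i=2
  [19] #..## => .  t=0,i=4
  [18] #..#. => .  t=3,i=9
  [17] #...# => #  t=6,i=11
  [16] #.... => .  t=1,i=12
  [15] .#### => #  t=0,i=6
  [14] .###. => #  t=5,i=13
  [13] .##.# => .  t=0,i=0
  [12] .##.. => .  t=8,i=12
  [11] .#.## => #  t=1,i=4
  [10] .#.#. => #  t=1,i=2
  [9] .#..# => #  t=0,i=3
  [8] .#... => #  t=1,i=11
  [7] ..### => #  t=0,i=5
  [6] ..##. => #  t=4,i=10
  [5] ..#.# => #  t=1,i=1
  [4] ..#.. => .  t=4,i=5
  [3] ...## => #  t=2,i=15
  [2] ...#. => #  t=1,i=0
  [1] ....# => .  t=1,i=15
  [0] ..... => .  t=1,i=13
  bits 10100100001000101100111111101100 = 2753744876

2753744876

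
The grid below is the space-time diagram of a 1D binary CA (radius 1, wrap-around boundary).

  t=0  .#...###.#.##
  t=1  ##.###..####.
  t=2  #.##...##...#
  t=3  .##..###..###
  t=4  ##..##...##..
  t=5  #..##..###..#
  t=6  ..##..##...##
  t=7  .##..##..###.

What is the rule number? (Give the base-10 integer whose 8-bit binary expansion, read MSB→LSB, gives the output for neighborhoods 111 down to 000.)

47

  nb ###: next=.  (t=0,i=6, bit7=0)
  nb ##.: next=.  (t=0,i=7, bit6=0)
  nb #.#: next=#  (t=0,i=0, bit5=1)
  nb #..: next=.  (t=0,i=2, bit4=0)
  nb .##: next=#  (t=0,i=5, bit3=1)
  nb .#.: next=#  (t=0,i=1, bit2=1)
  nb ..#: next=#  (t=0,i=4, bit1=1)
  nb ...: next=#  (t=0,i=3, bit0=1)
  bits 00101111 = 47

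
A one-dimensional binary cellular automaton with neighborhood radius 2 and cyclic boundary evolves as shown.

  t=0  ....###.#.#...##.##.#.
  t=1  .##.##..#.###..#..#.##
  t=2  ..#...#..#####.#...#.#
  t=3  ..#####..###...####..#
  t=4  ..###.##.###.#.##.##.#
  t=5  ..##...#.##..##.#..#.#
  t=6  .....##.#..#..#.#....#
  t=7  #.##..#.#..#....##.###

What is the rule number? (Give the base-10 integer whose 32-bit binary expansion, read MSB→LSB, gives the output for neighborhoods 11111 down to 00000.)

2461198743

  [31] ##### => #  t=2,i=11
  [30] ####. => .  t=2,i=12
  [29] ###.# => .  t=0,i=6
  [28] ###.. => #  t=1,i=12
  [27] ##.## => .  t=0,i=16
  [26] ##.#. => .  t=0,i=7
  [25] ##..# => #  t=1,i=6
  [24] ##... => .  t=3,i=12
  [23] #.### => #  t=1,i=10
  [22] #.##. => .  t=0,i=17
  [21] #.#.# => #  t=0,i=8
  [20] #.#.. => #  t=0,i=10
  [19] #..## => .  t=2,i=8
  [18] #..#. => .  t=1,i=7
  [17] #...# => #  t=0,i=12
  [16] #.... => .  t=0,i=0
  [15] .#### => #  t=2,i=10
  [14] .###. => #  t=0,i=5
  [13] .##.# => #  t=0,i=15
  [12] .##.. => .  t=1,i=5
  [11] .#.## => #  t=1,i=9
  [10] .#.#. => .  t=0,i=9
  [9] .#..# => .  t=1,i=16
  [8] .#... => #  t=0,i=11
  [7] ..### => #  t=0,i=4
  [6] ..##. => .  t=0,i=14
  [5] ..#.# => .  t=1,i=8
  [4] ..#.. => #  t=1,i=15
  [3] ...## => .  t=0,i=3
  [2] ...#. => #  t=2,i=5
  [1] ....# => #  t=0,i=2
  [0] ..... => #  t=0,i=1
  bits 10010010101100101110100110010111 = 2461198743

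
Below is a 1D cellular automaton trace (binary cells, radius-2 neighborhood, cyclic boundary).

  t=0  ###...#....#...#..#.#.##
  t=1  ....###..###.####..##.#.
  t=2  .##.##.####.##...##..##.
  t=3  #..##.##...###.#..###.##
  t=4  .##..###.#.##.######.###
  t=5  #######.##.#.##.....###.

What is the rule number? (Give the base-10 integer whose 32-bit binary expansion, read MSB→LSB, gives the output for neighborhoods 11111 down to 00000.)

251287191

  [31] ##### => .  t=0,i=0
  [30] ####. => .  t=0,i=1
  [29] ###.# => .  t=1,i=11
  [28] ###.. => .  t=0,i=2
  [27] ##.## => #  t=1,i=12
  [26] ##.#. => #  t=1,i=21
  [25] ##..# => #  t=1,i=7
  [24] ##... => .  t=0,i=3
  [23] #.### => #  t=0,i=22
  [22] #.##. => #  t=2,i=4
  [21] #.#.# => #  t=0,i=20
  [20] #.#.. => #  t=1,i=22
  [19] #..## => #  t=1,i=8
  [18] #..#. => .  t=0,i=17
  [17] #...# => #  t=0,i=4
  [16] #.... => .  t=0,i=8
  [15] .#### => .  t=0,i=23
  [14] .###. => #  t=1,i=5
  [13] .##.# => .  t=1,i=20
  [12] .##.. => #  t=2,i=13
  [11] .#.## => .  t=0,i=21
  [10] .#.#. => #  t=0,i=19
  [9] .#..# => #  t=0,i=16
  [8] .#... => .  t=0,i=7
  [7] ..### => #  t=1,i=4
  [6] ..##. => .  t=1,i=19
  [5] ..#.# => .  t=0,i=18
  [4] ..#.. => #  t=0,i=6
  [3] ...## => .  t=1,i=3
  [2] ...#. => #  t=0,i=5
  [1] ....# => #  t=0,i=9
  [0] ..... => #  t=1,i=1
  bits 00001110111110100101011010010111 = 251287191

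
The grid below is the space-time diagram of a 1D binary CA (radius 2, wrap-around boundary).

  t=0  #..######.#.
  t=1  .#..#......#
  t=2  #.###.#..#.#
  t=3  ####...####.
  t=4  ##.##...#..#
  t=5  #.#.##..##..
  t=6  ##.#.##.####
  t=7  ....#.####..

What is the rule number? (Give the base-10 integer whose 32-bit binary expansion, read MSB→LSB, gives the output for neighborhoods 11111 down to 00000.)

461766258

  #####|.  b31=0 t=0,i=5
  ####.|.  b30=0 t=0,i=7
  ###.#|.  b29=0 t=0,i=8
  ###..|#  b28=1 t=3,i=3
  ##.##|#  b27=1 t=2,i=1
  ##.#.|.  b26=0 t=0,i=9
  ##..#|#  b25=1 t=5,i=6
  ##...|#  b24=1 t=3,i=4
  #.###|#  b23=1 t=2,i=2
  #.##.|.  b22=0 t=2,i=11
  #.#.#|.  b21=0 t=0,i=10
  #.#..|.  b20=0 t=0,i=0
  #..##|.  b19=0 t=0,i=2
  #..#.|#  b18=1 t=1,i=3
  #...#|.  b17=0 t=3,i=5
  #....|#  b16=1 t=1,i=6
  .####|#  b15=1 t=0,i=4
  .###.|#  b14=1 t=2,i=3
  .##.#|#  b13=1 t=2,i=0
  .##..|#  b12=1 t=4,i=4
  .#.##|#  b11=1 t=2,i=10
  .#.#.|#  b10=1 t=0,i=11
  .#..#|#  b9=1 t=0,i=1
  .#...|.  b8=0 t=1,i=5
  ..###|.  b7=0 t=0,i=3
  ..##.|#  b6=1 t=5,i=8
  ..#.#|#  b5=1 t=1,i=11
  ..#..|#  b4=1 t=1,i=4
  ...##|.  b3=0 t=3,i=6
  ...#.|.  b2=0 t=1,i=10
  ....#|#  b1=1 t=1,i=9
  .....|.  b0=0 t=1,i=7
  bits 00011011100001011111111001110010 = 461766258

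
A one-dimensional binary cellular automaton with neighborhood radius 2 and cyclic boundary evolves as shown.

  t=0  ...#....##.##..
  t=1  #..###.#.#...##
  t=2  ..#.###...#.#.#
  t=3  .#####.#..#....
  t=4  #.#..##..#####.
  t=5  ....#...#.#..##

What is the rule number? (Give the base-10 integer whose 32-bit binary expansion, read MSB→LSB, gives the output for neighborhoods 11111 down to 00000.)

630057273

  nb #####: next=.  (t=3,i=3, bit31=0)
  nb ####.: next=.  (t=3,i=4, bit30=0)
  nb ###.#: next=#  (t=1,i=5, bit29=1)
  nb ###..: next=.  (t=1,i=0, bit28=0)
  nb ##.##: next=.  (t=0,i=10, bit27=0)
  nb ##.#.: next=#  (t=1,i=6, bit26=1)
  nb ##..#: next=.  (t=1,i=1, bit25=0)
  nb ##...: next=#  (t=0,i=13, bit24=1)
  nb #.###: next=#  (t=2,i=4, bit23=1)
  nb #.##.: next=.  (t=0,i=11, bit22=0)
  nb #.#.#: next=.  (t=1,i=7, bit21=0)
  nb #.#..: next=.  (t=1,i=9, bit20=0)
  nb #..##: next=#  (t=1,i=2, bit19=1)
  nb #..#.: next=#  (t=2,i=1, bit18=1)
  nb #...#: next=.  (t=1,i=11, bit17=0)
  nb #....: next=#  (t=0,i=5, bit16=1)
  nb .####: next=#  (t=3,i=2, bit15=1)
  nb .###.: next=#  (t=1,i=4, bit14=1)
  nb .##.#: next=#  (t=0,i=9, bit13=1)
  nb .##..: next=.  (t=0,i=12, bit12=0)
  nb .#.##: next=#  (t=2,i=3, bit11=1)
  nb .#.#.: next=.  (t=1,i=8, bit10=0)
  nb .#..#: next=.  (t=2,i=0, bit9=0)
  nb .#...: next=#  (t=0,i=4, bit8=1)
  nb ..###: next=.  (t=1,i=3, bit7=0)
  nb ..##.: next=.  (t=0,i=8, bit6=0)
  nb ..#.#: next=#  (t=2,i=2, bit5=1)
  nb ..#..: next=#  (t=0,i=3, bit4=1)
  nb ...##: next=#  (t=0,i=7, bit3=1)
  nb ...#.: next=.  (t=0,i=2, bit2=0)
  nb ....#: next=.  (t=0,i=1, bit1=0)
  nb .....: next=#  (t=0,i=0, bit0=1)
  bits 00100101100011011110100100111001 = 630057273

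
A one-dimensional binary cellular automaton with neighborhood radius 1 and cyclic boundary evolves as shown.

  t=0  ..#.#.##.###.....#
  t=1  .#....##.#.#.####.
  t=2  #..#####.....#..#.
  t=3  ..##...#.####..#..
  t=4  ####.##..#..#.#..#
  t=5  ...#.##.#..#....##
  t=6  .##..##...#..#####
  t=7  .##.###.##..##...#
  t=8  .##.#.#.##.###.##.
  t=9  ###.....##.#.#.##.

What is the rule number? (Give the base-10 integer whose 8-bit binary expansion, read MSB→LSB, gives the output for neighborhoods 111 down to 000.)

  ###|.  b7=0 t=0,i=10
  ##.|#  b6=1 t=0,i=7
  #.#|.  b5=0 t=0,i=3
  #..|.  b4=0 t=0,i=0
  .##|#  b3=1 t=0,i=6
  .#.|.  b2=0 t=0,i=2
  ..#|#  b1=1 t=0,i=1
  ...|#  b0=1 t=0,i=13
  bits 01001011 = 75

75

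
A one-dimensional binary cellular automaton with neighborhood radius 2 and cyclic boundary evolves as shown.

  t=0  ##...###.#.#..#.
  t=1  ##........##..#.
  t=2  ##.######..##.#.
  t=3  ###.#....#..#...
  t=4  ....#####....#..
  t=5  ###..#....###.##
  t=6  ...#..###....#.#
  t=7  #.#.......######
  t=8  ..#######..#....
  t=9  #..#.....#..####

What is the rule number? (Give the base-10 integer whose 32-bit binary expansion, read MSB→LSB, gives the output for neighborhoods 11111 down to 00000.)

173126951

  ##### -> .   bit 31 = 0  t=2,i=5
  ####. -> .   bit 30 = 0  t=2,i=7
  ###.# -> .   bit 29 = 0  t=0,i=7
  ###.. -> .   bit 28 = 0  t=2,i=8
  ##.## -> #   bit 27 = 1  t=2,i=2
  ##.#. -> .   bit 26 = 0  t=0,i=8
  ##..# -> #   bit 25 = 1  t=1,i=12
  ##... -> .   bit 24 = 0  t=0,i=2
  #.### -> .   bit 23 = 0  t=2,i=3
  #.##. -> #   bit 22 = 1  t=0,i=0
  #.#.# -> .   bit 21 = 0  t=0,i=9
  #.#.. -> #   bit 20 = 1  t=0,i=11
  #..## -> .   bit 19 = 0  t=2,i=10
  #..#. -> .   bit 18 = 0  t=0,i=13
  #...# -> .   bit 17 = 0  t=0,i=3
  #.... -> #   bit 16 = 1  t=1,i=3
  .#### -> #   bit 15 = 1  t=2,i=4
  .###. -> .   bit 14 = 0  t=0,i=6
  .##.# -> #   bit 13 = 1  t=2,i=1
  .##.. -> #   bit 12 = 1  t=0,i=1
  .#.## -> .   bit 11 = 0  t=0,i=15
  .#.#. -> #   bit 10 = 1  t=0,i=10
  .#..# -> .   bit 9 = 0  t=0,i=12
  .#... -> #   bit 8 = 1  t=3,i=5
  ..### -> .   bit 7 = 0  t=0,i=5
  ..##. -> .   bit 6 = 0  t=1,i=10
  ..#.# -> #   bit 5 = 1  t=0,i=14
  ..#.. -> .   bit 4 = 0  t=3,i=9
  ...## -> .   bit 3 = 0  t=0,i=4
  ...#. -> #   bit 2 = 1  t=3,i=8
  ....# -> #   bit 1 = 1  t=1,i=8
  ..... -> #   bit 0 = 1  t=1,i=4
  bits 00001010010100011011010100100111 = 173126951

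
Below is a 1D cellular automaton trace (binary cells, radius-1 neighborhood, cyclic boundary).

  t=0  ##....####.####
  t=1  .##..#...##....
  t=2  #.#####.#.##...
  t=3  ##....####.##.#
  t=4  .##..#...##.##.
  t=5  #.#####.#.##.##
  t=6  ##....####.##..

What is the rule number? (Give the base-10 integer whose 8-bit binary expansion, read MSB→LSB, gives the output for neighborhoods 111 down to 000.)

118

  ###|.  b7=0 t=0,i=0
  ##.|#  b6=1 t=0,i=1
  #.#|#  b5=1 t=0,i=10
  #..|#  b4=1 t=0,i=2
  .##|.  b3=0 t=0,i=6
  .#.|#  b2=1 t=1,i=5
  ..#|#  b1=1 t=0,i=5
  ...|.  b0=0 t=0,i=3
  bits 01110110 = 118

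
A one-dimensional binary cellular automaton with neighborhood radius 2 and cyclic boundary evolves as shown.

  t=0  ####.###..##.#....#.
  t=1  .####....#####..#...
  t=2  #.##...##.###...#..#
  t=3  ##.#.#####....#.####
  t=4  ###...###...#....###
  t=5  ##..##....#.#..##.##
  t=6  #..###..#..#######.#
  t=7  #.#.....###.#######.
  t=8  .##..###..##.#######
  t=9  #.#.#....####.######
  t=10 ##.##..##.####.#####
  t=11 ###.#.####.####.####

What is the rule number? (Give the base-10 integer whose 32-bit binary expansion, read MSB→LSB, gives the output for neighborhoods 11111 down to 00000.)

3961173595

  ##### -> #   bit 31 = 1  t=1,i=11
  ####. -> #   bit 30 = 1  t=0,i=2
  ###.# -> #   bit 29 = 1  t=0,i=3
  ###.. -> .   bit 28 = 0  t=0,i=7
  ##.## -> #   bit 27 = 1  t=0,i=4
  ##.#. -> #   bit 26 = 1  t=0,i=12
  ##..# -> .   bit 25 = 0  t=0,i=8
  ##... -> .   bit 24 = 0  t=1,i=5
  #.### -> .   bit 23 = 0  t=0,i=0
  #.##. -> .   bit 22 = 0  t=2,i=2
  #.#.# -> .   bit 21 = 0  t=3,i=3
  #.#.. -> #   bit 20 = 1  t=0,i=13
  #..## -> #   bit 19 = 1  t=0,i=9
  #..#. -> .   bit 18 = 0  t=1,i=15
  #...# -> #   bit 17 = 1  t=2,i=5
  #.... -> .   bit 16 = 0  t=0,i=15
  .#### -> #   bit 15 = 1  t=0,i=1
  .###. -> .   bit 14 = 0  t=0,i=6
  .##.# -> #   bit 13 = 1  t=0,i=11
  .##.. -> #   bit 12 = 1  t=2,i=3
  .#.## -> .   bit 11 = 0  t=0,i=19
  .#.#. -> #   bit 10 = 1  t=5,i=11
  .#..# -> #   bit 9 = 1  t=2,i=17
  .#... -> .   bit 8 = 0  t=0,i=14
  ..### -> .   bit 7 = 0  t=1,i=1
  ..##. -> #   bit 6 = 1  t=0,i=10
  ..#.# -> .   bit 5 = 0  t=0,i=18
  ..#.. -> #   bit 4 = 1  t=1,i=16
  ...## -> #   bit 3 = 1  t=1,i=0
  ...#. -> .   bit 2 = 0  t=0,i=17
  ....# -> #   bit 1 = 1  t=0,i=16
  ..... -> #   bit 0 = 1  t=7,i=5
  bits 11101100000110101011011001011011 = 3961173595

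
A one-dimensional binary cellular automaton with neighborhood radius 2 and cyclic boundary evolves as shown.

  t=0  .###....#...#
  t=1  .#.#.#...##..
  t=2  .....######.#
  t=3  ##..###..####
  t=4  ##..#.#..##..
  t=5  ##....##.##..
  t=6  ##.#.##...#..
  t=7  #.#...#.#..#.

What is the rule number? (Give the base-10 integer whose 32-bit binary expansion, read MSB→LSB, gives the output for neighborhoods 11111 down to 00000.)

  nb #####: next=.  (t=2,i=7, bit31=0)
  nb ####.: next=#  (t=2,i=9, bit30=1)
  nb ###.#: next=#  (t=2,i=10, bit29=1)
  nb ###..: next=#  (t=0,i=3, bit28=1)
  nb ##.##: next=.  (t=5,i=8, bit27=0)
  nb ##.#.: next=#  (t=2,i=11, bit26=1)
  nb ##..#: next=.  (t=3,i=2, bit25=0)
  nb ##...: next=.  (t=0,i=4, bit24=0)
  nb #.###: next=#  (t=0,i=1, bit23=1)
  nb #.##.: next=.  (t=5,i=9, bit22=0)
  nb #.#.#: next=.  (t=1,i=3, bit21=0)
  nb #.#..: next=#  (t=1,i=5, bit20=1)
  nb #..##: next=.  (t=3,i=3, bit19=0)
  nb #..#.: next=.  (t=4,i=3, bit18=0)
  nb #...#: next=#  (t=0,i=10, bit17=1)
  nb #....: next=#  (t=0,i=5, bit16=1)
  nb .####: next=#  (t=2,i=6, bit15=1)
  nb .###.: next=.  (t=0,i=2, bit14=0)
  nb .##.#: next=.  (t=5,i=7, bit13=0)
  nb .##..: next=#  (t=1,i=10, bit12=1)
  nb .#.##: next=.  (t=0,i=0, bit11=0)
  nb .#.#.: next=.  (t=1,i=2, bit10=0)
  nb .#..#: next=#  (t=4,i=7, bit9=1)
  nb .#...: next=#  (t=0,i=9, bit8=1)
  nb ..###: next=#  (t=2,i=5, bit7=1)
  nb ..##.: next=#  (t=1,i=9, bit6=1)
  nb ..#.#: next=.  (t=0,i=12, bit5=0)
  nb ..#..: next=.  (t=0,i=8, bit4=0)
  nb ...##: next=#  (t=1,i=8, bit3=1)
  nb ...#.: next=.  (t=0,i=7, bit2=0)
  nb ....#: next=.  (t=0,i=6, bit1=0)
  nb .....: next=.  (t=2,i=2, bit0=0)
  bits 01110100100100111001001111001000 = 1955828680

1955828680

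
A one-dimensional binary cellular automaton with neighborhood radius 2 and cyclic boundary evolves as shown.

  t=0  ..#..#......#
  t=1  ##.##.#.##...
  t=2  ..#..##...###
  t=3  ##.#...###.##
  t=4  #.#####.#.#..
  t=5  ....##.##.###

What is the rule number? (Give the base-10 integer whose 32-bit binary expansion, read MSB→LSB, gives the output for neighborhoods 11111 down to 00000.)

  nb #####: next=#  (t=4,i=4, bit31=1)
  nb ####.: next=#  (t=3,i=0, bit30=1)
  nb ###.#: next=.  (t=3,i=1, bit29=0)
  nb ###..: next=#  (t=2,i=12, bit28=1)
  nb ##.##: next=#  (t=1,i=2, bit27=1)
  nb ##.#.: next=#  (t=1,i=5, bit26=1)
  nb ##..#: next=#  (t=2,i=0, bit25=1)
  nb ##...: next=#  (t=1,i=10, bit24=1)
  nb #.###: next=.  (t=3,i=11, bit23=0)
  nb #.##.: next=.  (t=1,i=3, bit22=0)
  nb #.#.#: next=#  (t=1,i=6, bit21=1)
  nb #.#..: next=#  (t=3,i=3, bit20=1)
  nb #..##: next=.  (t=2,i=4, bit19=0)
  nb #..#.: next=#  (t=0,i=1, bit18=1)
  nb #...#: next=#  (t=1,i=11, bit17=1)
  nb #....: next=.  (t=0,i=7, bit16=0)
  nb .####: next=.  (t=3,i=12, bit15=0)
  nb .###.: next=#  (t=2,i=11, bit14=1)
  nb .##.#: next=.  (t=1,i=1, bit13=0)
  nb .##..: next=.  (t=1,i=9, bit12=0)
  nb .#.##: next=.  (t=1,i=7, bit11=0)
  nb .#.#.: next=.  (t=4,i=9, bit10=0)
  nb .#..#: next=#  (t=0,i=0, bit9=1)
  nb .#...: next=#  (t=0,i=6, bit8=1)
  nb ..###: next=.  (t=2,i=10, bit7=0)
  nb ..##.: next=.  (t=1,i=0, bit6=0)
  nb ..#.#: next=.  (t=4,i=0, bit5=0)
  nb ..#..: next=.  (t=0,i=2, bit4=0)
  nb ...##: next=#  (t=1,i=12, bit3=1)
  nb ...#.: next=.  (t=0,i=11, bit2=0)
  nb ....#: next=.  (t=0,i=10, bit1=0)
  nb .....: next=#  (t=0,i=8, bit0=1)
  bits 11011111001101100100001100001001 = 3744875273

3744875273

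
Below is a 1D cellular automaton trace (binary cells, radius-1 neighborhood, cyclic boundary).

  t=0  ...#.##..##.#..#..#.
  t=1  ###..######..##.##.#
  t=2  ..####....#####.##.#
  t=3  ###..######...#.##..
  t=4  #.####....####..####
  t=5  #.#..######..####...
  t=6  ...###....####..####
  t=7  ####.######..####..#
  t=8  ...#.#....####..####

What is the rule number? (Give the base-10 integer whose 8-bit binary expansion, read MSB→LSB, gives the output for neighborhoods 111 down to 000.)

  nb ###: next=.  (t=1,i=0, bit7=0)
  nb ##.: next=#  (t=0,i=6, bit6=1)
  nb #.#: next=.  (t=0,i=4, bit5=0)
  nb #..: next=#  (t=0,i=7, bit4=1)
  nb .##: next=#  (t=0,i=5, bit3=1)
  nb .#.: next=.  (t=0,i=3, bit2=0)
  nb ..#: next=#  (t=0,i=2, bit1=1)
  nb ...: next=#  (t=0,i=0, bit0=1)
  bits 01011011 = 91

91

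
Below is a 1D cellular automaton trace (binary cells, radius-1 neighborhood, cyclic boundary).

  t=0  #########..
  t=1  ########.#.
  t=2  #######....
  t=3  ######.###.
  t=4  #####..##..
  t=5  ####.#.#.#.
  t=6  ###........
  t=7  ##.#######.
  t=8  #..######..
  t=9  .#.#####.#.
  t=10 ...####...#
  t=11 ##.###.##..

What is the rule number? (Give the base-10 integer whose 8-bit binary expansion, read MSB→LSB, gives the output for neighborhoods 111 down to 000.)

153

  ###|#  b7=1 t=0,i=1
  ##.|.  b6=0 t=0,i=8
  #.#|.  b5=0 t=1,i=8
  #..|#  b4=1 t=0,i=9
  .##|#  b3=1 t=0,i=0
  .#.|.  b2=0 t=1,i=9
  ..#|.  b1=0 t=0,i=10
  ...|#  b0=1 t=2,i=8
  bits 10011001 = 153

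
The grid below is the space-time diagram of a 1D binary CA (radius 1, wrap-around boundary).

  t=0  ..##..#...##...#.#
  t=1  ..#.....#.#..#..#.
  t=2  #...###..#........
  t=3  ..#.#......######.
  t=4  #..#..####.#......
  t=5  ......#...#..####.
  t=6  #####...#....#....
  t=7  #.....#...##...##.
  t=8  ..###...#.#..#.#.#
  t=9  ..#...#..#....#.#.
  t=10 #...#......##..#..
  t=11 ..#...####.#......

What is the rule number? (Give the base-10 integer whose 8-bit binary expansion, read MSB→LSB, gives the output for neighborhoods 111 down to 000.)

  [7] ### => .  t=2,i=5
  [6] ##. => .  t=0,i=3
  [5] #.# => #  t=0,i=16
  [4] #.. => .  t=0,i=0
  [3] .## => #  t=0,i=2
  [2] .#. => .  t=0,i=6
  [1] ..# => .  t=0,i=1
  [0] ... => #  t=0,i=8
  bits 00101001 = 41

41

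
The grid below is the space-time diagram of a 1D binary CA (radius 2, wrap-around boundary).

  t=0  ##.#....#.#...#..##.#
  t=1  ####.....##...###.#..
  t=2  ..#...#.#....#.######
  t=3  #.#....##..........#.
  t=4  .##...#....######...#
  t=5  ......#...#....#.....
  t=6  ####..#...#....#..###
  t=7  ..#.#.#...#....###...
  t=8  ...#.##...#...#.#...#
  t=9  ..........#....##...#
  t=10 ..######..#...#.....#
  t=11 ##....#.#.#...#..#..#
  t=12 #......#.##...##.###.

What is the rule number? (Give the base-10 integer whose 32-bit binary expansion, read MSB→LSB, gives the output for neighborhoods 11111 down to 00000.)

1712875033

  nb #####: next=.  (t=2,i=17, bit31=0)
  nb ####.: next=#  (t=1,i=2, bit30=1)
  nb ###.#: next=#  (t=0,i=1, bit29=1)
  nb ###..: next=.  (t=1,i=3, bit28=0)
  nb ##.##: next=.  (t=0,i=19, bit27=0)
  nb ##.#.: next=#  (t=0,i=2, bit26=1)
  nb ##..#: next=#  (t=2,i=0, bit25=1)
  nb ##...: next=.  (t=1,i=4, bit24=0)
  nb #.###: next=.  (t=0,i=20, bit23=0)
  nb #.##.: next=.  (t=4,i=1, bit22=0)
  nb #.#.#: next=.  (t=3,i=0, bit21=0)
  nb #.#..: next=#  (t=0,i=3, bit20=1)
  nb #..##: next=#  (t=0,i=16, bit19=1)
  nb #..#.: next=.  (t=2,i=1, bit18=0)
  nb #...#: next=.  (t=0,i=12, bit17=0)
  nb #....: next=.  (t=0,i=5, bit16=0)
  nb .####: next=.  (t=1,i=1, bit15=0)
  nb .###.: next=#  (t=0,i=0, bit14=1)
  nb .##.#: next=#  (t=0,i=18, bit13=1)
  nb .##..: next=.  (t=1,i=10, bit12=0)
  nb .#.##: next=.  (t=2,i=14, bit11=0)
  nb .#.#.: next=#  (t=0,i=9, bit10=1)
  nb .#..#: next=#  (t=0,i=15, bit9=1)
  nb .#...: next=.  (t=0,i=4, bit8=0)
  nb ..###: next=.  (t=1,i=0, bit7=0)
  nb ..##.: next=.  (t=0,i=17, bit6=0)
  nb ..#.#: next=.  (t=0,i=8, bit5=0)
  nb ..#..: next=#  (t=0,i=14, bit4=1)
  nb ...##: next=#  (t=1,i=8, bit3=1)
  nb ...#.: next=.  (t=0,i=7, bit2=0)
  nb ....#: next=.  (t=0,i=6, bit1=0)
  nb .....: next=#  (t=1,i=6, bit0=1)
  bits 01100110000110000110011000011001 = 1712875033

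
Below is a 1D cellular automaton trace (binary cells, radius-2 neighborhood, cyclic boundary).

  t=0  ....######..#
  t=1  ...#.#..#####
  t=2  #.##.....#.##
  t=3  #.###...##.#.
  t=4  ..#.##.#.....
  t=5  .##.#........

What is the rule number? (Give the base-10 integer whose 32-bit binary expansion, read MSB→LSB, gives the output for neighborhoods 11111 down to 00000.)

  #####|.  b31=0 t=0,i=6
  ####.|#  b30=1 t=0,i=8
  ###.#|#  b29=1 t=2,i=0
  ###..|#  b28=1 t=0,i=9
  ##.##|.  b27=0 t=2,i=1
  ##.#.|.  b26=0 t=3,i=10
  ##..#|#  b25=1 t=0,i=10
  ##...|#  b24=1 t=1,i=0
  #.###|#  b23=1 t=2,i=11
  #.##.|#  b22=1 t=2,i=2
  #.#.#|.  b21=0 t=3,i=0
  #.#..|.  b20=0 t=1,i=5
  #..##|.  b19=0 t=1,i=7
  #..#.|#  b18=1 t=0,i=11
  #...#|.  b17=0 t=1,i=1
  #....|.  b16=0 t=0,i=1
  .####|#  b15=1 t=0,i=5
  .###.|.  b14=0 t=2,i=12
  .##.#|.  b13=0 t=3,i=9
  .##..|#  b12=1 t=2,i=3
  .#.##|.  b11=0 t=2,i=10
  .#.#.|.  b10=0 t=1,i=4
  .#..#|.  b9=0 t=1,i=6
  .#...|.  b8=0 t=0,i=0
  ..###|.  b7=0 t=0,i=4
  ..##.|.  b6=0 t=3,i=8
  ..#.#|#  b5=1 t=1,i=3
  ..#..|#  b4=1 t=0,i=12
  ...##|#  b3=1 t=0,i=3
  ...#.|#  b2=1 t=1,i=2
  ....#|.  b1=0 t=0,i=2
  .....|.  b0=0 t=2,i=6
  bits 01110011110001001001000000111100 = 1942261820

1942261820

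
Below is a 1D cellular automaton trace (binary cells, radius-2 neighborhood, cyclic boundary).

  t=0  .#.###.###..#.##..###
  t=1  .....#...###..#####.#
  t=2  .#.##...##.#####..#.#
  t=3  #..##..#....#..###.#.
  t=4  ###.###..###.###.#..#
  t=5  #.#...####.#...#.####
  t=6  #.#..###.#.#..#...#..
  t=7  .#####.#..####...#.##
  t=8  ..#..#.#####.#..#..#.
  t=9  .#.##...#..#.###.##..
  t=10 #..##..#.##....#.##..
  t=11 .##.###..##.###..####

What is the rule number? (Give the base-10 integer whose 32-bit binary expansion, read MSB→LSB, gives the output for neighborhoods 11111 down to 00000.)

844994190

  [31] ##### => .  t=1,i=16
  [30] ####. => .  t=1,i=17
  [29] ###.# => #  t=0,i=5
  [28] ###.. => #  t=0,i=9
  [27] ##.## => .  t=0,i=6
  [26] ##.#. => .  t=0,i=0
  [25] ##..# => #  t=0,i=10
  [24] ##... => .  t=2,i=5
  [23] #.### => .  t=0,i=3
  [22] #.##. => #  t=0,i=14
  [21] #.#.# => .  t=0,i=1
  [20] #.#.. => #  t=1,i=20
  [19] #..## => #  t=0,i=17
  [18] #..#. => #  t=0,i=11
  [17] #...# => .  t=1,i=7
  [16] #.... => #  t=1,i=1
  [15] .#### => #  t=1,i=15
  [14] .###. => .  t=0,i=4
  [13] .##.# => .  t=2,i=9
  [12] .##.. => #  t=0,i=15
  [11] .#.## => .  t=0,i=2
  [10] .#.#. => #  t=2,i=0
  [9] .#..# => #  t=3,i=1
  [8] .#... => .  t=1,i=0
  [7] ..### => #  t=0,i=18
  [6] ..##. => .  t=2,i=8
  [5] ..#.# => .  t=0,i=12
  [4] ..#.. => .  t=1,i=5
  [3] ...## => #  t=1,i=8
  [2] ...#. => #  t=1,i=4
  [1] ....# => #  t=1,i=3
  [0] ..... => .  t=1,i=2
  bits 00110010010111011001011010001110 = 844994190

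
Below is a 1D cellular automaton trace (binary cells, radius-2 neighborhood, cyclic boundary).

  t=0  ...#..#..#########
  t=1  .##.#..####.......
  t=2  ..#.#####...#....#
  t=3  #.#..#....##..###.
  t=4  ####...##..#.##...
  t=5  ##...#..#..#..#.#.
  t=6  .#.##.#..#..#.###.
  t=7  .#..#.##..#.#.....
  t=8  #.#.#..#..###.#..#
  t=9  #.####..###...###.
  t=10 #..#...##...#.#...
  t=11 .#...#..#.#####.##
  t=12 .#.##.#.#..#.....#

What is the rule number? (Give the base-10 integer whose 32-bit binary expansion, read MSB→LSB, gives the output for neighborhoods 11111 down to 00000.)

  [31] ##### => .  t=0,i=11
  [30] ####. => .  t=0,i=16
  [29] ###.# => .  t=3,i=16
  [28] ###.. => .  t=0,i=17
  [27] ##.## => .  t=11,i=15
  [26] ##.#. => .  t=1,i=3
  [25] ##..# => .  t=3,i=12
  [24] ##... => .  t=0,i=0
  [23] #.### => .  t=2,i=4
  [22] #.##. => .  t=4,i=13
  [21] #.#.# => #  t=3,i=0
  [20] #.#.. => #  t=1,i=4
  [19] #..## => #  t=0,i=8
  [18] #..#. => .  t=0,i=5
  [17] #...# => #  t=0,i=1
  [16] #.... => #  t=1,i=12
  [15] .#### => #  t=0,i=10
  [14] .###. => .  t=3,i=15
  [13] .##.# => #  t=1,i=2
  [12] .##.. => #  t=3,i=11
  [11] .#.## => .  t=2,i=3
  [10] .#.#. => #  t=3,i=1
  [9] .#..# => #  t=0,i=4
  [8] .#... => .  t=2,i=13
  [7] ..### => #  t=0,i=9
  [6] ..##. => .  t=1,i=1
  [5] ..#.# => #  t=2,i=2
  [4] ..#.. => .  t=0,i=3
  [3] ...## => .  t=1,i=0
  [2] ...#. => #  t=0,i=2
  [1] ....# => #  t=1,i=17
  [0] ..... => .  t=1,i=13
  bits 00000000001110111011011010100110 = 3913382

3913382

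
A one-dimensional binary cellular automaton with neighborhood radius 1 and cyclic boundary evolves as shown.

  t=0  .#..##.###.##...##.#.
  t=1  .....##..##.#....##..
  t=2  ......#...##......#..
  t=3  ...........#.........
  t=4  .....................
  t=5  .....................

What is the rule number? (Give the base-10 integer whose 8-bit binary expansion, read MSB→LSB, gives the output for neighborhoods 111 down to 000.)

  ### -> .   bit 7 = 0  t=0,i=8
  ##. -> #   bit 6 = 1  t=0,i=5
  #.# -> #   bit 5 = 1  t=0,i=6
  #.. -> .   bit 4 = 0  t=0,i=2
  .## -> .   bit 3 = 0  t=0,i=4
  .#. -> .   bit 2 = 0  t=0,i=1
  ..# -> .   bit 1 = 0  t=0,i=0
  ... -> .   bit 0 = 0  t=0,i=14
  bits 01100000 = 96

96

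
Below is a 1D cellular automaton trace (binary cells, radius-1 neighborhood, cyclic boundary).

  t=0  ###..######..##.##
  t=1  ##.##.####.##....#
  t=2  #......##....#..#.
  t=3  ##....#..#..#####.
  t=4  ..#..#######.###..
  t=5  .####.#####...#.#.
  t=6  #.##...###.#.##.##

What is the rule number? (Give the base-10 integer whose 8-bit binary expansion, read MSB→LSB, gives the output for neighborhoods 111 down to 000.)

  [7] ### => #  t=0,i=0
  [6] ##. => .  t=0,i=2
  [5] #.# => .  t=0,i=15
  [4] #.. => #  t=0,i=3
  [3] .## => .  t=0,i=5
  [2] .#. => #  t=2,i=0
  [1] ..# => #  t=0,i=4
  [0] ... => .  t=1,i=14
  bits 10010110 = 150

150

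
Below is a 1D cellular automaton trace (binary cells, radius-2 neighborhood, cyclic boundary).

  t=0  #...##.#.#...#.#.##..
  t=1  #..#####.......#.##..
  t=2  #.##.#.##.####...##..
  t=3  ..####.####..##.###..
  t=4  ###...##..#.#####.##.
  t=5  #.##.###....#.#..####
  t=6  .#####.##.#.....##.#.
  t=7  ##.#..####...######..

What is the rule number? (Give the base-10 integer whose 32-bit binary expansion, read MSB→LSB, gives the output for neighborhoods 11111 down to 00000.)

  nb #####: next=#  (t=1,i=5, bit31=1)
  nb ####.: next=.  (t=1,i=6, bit30=0)
  nb ###.#: next=.  (t=3,i=5, bit29=0)
  nb ###..: next=#  (t=1,i=7, bit28=1)
  nb ##.##: next=#  (t=2,i=9, bit27=1)
  nb ##.#.: next=#  (t=0,i=6, bit26=1)
  nb ##..#: next=.  (t=0,i=19, bit25=0)
  nb ##...: next=#  (t=1,i=8, bit24=1)
  nb #.###: next=#  (t=2,i=10, bit23=1)
  nb #.##.: next=#  (t=0,i=17, bit22=1)
  nb #.#.#: next=#  (t=0,i=7, bit21=1)
  nb #.#..: next=.  (t=0,i=9, bit20=0)
  nb #..##: next=#  (t=1,i=2, bit19=1)
  nb #..#.: next=.  (t=0,i=20, bit18=0)
  nb #...#: next=.  (t=0,i=2, bit17=0)
  nb #....: next=.  (t=1,i=9, bit16=0)
  nb .####: next=.  (t=1,i=4, bit15=0)
  nb .###.: next=.  (t=3,i=17, bit14=0)
  nb .##.#: next=#  (t=0,i=5, bit13=1)
  nb .##..: next=#  (t=0,i=18, bit12=1)
  nb .#.##: next=.  (t=0,i=16, bit11=0)
  nb .#.#.: next=.  (t=0,i=8, bit10=0)
  nb .#..#: next=.  (t=1,i=1, bit9=0)
  nb .#...: next=.  (t=0,i=1, bit8=0)
  nb ..###: next=#  (t=1,i=3, bit7=1)
  nb ..##.: next=#  (t=0,i=4, bit6=1)
  nb ..#.#: next=.  (t=0,i=13, bit5=0)
  nb ..#..: next=#  (t=0,i=0, bit4=1)
  nb ...##: next=#  (t=0,i=3, bit3=1)
  nb ...#.: next=.  (t=0,i=12, bit2=0)
  nb ....#: next=#  (t=1,i=13, bit1=1)
  nb .....: next=#  (t=1,i=10, bit0=1)
  bits 10011101111010000011000011011011 = 2649239771

2649239771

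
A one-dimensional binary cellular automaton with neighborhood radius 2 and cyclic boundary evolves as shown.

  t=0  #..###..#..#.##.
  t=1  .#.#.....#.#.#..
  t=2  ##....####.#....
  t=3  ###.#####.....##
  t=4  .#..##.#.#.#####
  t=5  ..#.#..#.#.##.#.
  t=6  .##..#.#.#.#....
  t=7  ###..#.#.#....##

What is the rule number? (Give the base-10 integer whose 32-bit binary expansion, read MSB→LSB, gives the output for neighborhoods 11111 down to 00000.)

  [31] ##### => .  t=3,i=0
  [30] ####. => #  t=2,i=8
  [29] ###.# => .  t=2,i=9
  [28] ###.. => .  t=0,i=5
  [27] ##.## => .  t=3,i=3
  [26] ##.#. => .  t=0,i=15
  [25] ##..# => .  t=0,i=6
  [24] ##... => #  t=2,i=2
  [23] #.### => #  t=3,i=4
  [22] #.##. => #  t=0,i=13
  [21] #.#.# => #  t=1,i=11
  [20] #.#.. => .  t=0,i=0
  [19] #..## => .  t=0,i=2
  [18] #..#. => .  t=0,i=7
  [17] #...# => .  t=1,i=15
  [16] #.... => .  t=1,i=5
  [15] .#### => #  t=2,i=7
  [14] .###. => .  t=0,i=4
  [13] .##.# => .  t=0,i=14
  [12] .##.. => #  t=2,i=1
  [11] .#.## => .  t=0,i=12
  [10] .#.#. => .  t=1,i=2
  [9] .#..# => #  t=0,i=1
  [8] .#... => .  t=1,i=4
  [7] ..### => #  t=0,i=3
  [6] ..##. => #  t=2,i=0
  [5] ..#.# => #  t=0,i=11
  [4] ..#.. => .  t=0,i=8
  [3] ...## => #  t=2,i=5
  [2] ...#. => #  t=1,i=0
  [1] ....# => #  t=1,i=7
  [0] ..... => #  t=1,i=6
  bits 01000001111000001001001011101111 = 1105236719

1105236719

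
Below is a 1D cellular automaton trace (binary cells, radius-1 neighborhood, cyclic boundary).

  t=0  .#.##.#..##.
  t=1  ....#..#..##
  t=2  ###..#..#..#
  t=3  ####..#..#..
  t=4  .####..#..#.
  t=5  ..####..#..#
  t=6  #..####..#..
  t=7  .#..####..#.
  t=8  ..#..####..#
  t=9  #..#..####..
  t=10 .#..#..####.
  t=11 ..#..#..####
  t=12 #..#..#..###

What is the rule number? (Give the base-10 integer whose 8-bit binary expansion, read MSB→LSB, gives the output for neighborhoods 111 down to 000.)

  ### -> #   bit 7 = 1  t=2,i=0
  ##. -> #   bit 6 = 1  t=0,i=4
  #.# -> .   bit 5 = 0  t=0,i=2
  #.. -> #   bit 4 = 1  t=0,i=7
  .## -> .   bit 3 = 0  t=0,i=3
  .#. -> .   bit 2 = 0  t=0,i=1
  ..# -> .   bit 1 = 0  t=0,i=0
  ... -> #   bit 0 = 1  t=1,i=1
  bits 11010001 = 209

209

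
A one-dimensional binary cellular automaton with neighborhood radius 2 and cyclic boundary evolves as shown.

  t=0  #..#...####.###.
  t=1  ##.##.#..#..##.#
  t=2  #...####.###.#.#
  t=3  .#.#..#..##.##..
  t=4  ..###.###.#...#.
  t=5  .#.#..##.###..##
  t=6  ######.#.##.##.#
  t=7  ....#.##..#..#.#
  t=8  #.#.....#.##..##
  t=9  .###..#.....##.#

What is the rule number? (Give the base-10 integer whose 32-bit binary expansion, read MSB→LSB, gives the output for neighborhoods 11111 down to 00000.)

  [31] ##### => .  t=6,i=1
  [30] ####. => #  t=0,i=9
  [29] ###.# => .  t=0,i=10
  [28] ###.. => .  t=5,i=11
  [27] ##.## => .  t=0,i=11
  [26] ##.#. => #  t=0,i=15
  [25] ##..# => #  t=5,i=12
  [24] ##... => #  t=2,i=1
  [23] #.### => #  t=0,i=12
  [22] #.##. => .  t=1,i=3
  [21] #.#.# => #  t=2,i=13
  [20] #.#.. => #  t=0,i=0
  [19] #..## => #  t=1,i=11
  [18] #..#. => .  t=0,i=2
  [17] #...# => .  t=0,i=5
  [16] #.... => .  t=7,i=1
  [15] .#### => .  t=0,i=8
  [14] .###. => #  t=0,i=13
  [13] .##.# => #  t=1,i=4
  [12] .##.. => .  t=2,i=0
  [11] .#.## => .  t=2,i=14
  [10] .#.#. => #  t=3,i=2
  [9] .#..# => #  t=0,i=1
  [8] .#... => #  t=0,i=4
  [7] ..### => .  t=0,i=7
  [6] ..##. => .  t=1,i=12
  [5] ..#.# => .  t=3,i=1
  [4] ..#.. => #  t=0,i=3
  [3] ...## => #  t=0,i=6
  [2] ...#. => .  t=3,i=0
  [1] ....# => #  t=7,i=2
  [0] ..... => .  t=8,i=5
  bits 01000111101110000110011100011010 = 1203267354

1203267354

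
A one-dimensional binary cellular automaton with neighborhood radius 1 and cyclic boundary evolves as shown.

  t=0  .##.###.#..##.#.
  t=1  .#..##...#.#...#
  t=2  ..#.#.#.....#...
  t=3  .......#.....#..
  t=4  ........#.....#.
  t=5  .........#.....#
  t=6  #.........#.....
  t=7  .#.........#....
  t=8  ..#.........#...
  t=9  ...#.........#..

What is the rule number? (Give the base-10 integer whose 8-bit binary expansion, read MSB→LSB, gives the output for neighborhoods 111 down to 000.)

  nb ###: next=#  (t=0,i=5, bit7=1)
  nb ##.: next=.  (t=0,i=2, bit6=0)
  nb #.#: next=.  (t=0,i=3, bit5=0)
  nb #..: next=#  (t=0,i=9, bit4=1)
  nb .##: next=#  (t=0,i=1, bit3=1)
  nb .#.: next=.  (t=0,i=8, bit2=0)
  nb ..#: next=.  (t=0,i=0, bit1=0)
  nb ...: next=.  (t=1,i=7, bit0=0)
  bits 10011000 = 152

152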